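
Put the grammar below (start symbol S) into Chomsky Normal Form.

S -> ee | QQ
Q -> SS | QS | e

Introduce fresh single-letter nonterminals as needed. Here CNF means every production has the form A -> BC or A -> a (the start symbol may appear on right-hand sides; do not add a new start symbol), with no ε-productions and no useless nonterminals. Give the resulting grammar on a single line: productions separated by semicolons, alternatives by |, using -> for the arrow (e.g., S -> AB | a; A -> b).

No ε-productions.
No unit productions to eliminate.
TERM: introduce A -> e and substitute in every rule of length ≥2.

S -> AA | QQ; A -> e; Q -> e | QS | SS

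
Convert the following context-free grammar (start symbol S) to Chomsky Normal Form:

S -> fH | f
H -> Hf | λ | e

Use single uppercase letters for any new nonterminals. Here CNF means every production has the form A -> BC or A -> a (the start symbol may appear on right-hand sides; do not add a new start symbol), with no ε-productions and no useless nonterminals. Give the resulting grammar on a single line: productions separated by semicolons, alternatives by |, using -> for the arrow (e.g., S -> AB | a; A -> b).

S -> f | AH; A -> f; H -> e | f | HA

Nullable: {H}; after ε-elimination: S -> f | fH; H -> e | f | Hf.
No unit productions to eliminate.
TERM: introduce A -> f and substitute in every rule of length ≥2.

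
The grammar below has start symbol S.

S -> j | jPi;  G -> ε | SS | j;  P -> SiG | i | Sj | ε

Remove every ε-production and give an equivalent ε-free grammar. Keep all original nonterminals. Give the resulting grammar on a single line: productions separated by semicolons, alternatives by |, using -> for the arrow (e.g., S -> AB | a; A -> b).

S -> j | ji | jPi; G -> j | SS; P -> i | Si | Sj | SiG

Nullable set: {G, P}.
S -> jPi: P nullable, giving jPi | ji.
Drop G -> ε.
Drop P -> ε.
P -> SiG: G nullable, giving Si | SiG.
Unchanged (no nullable symbols): S -> j; G -> SS; G -> j; P -> Sj; P -> i.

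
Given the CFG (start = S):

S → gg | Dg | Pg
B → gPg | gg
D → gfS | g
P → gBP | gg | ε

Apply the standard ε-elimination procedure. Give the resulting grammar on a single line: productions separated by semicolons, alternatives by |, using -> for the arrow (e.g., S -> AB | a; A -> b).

Nullable set: {P}.
S -> Pg: P nullable, giving Pg | g.
B -> gPg: P nullable, giving gPg | gg.
Drop P -> ε.
P -> gBP: P nullable, giving gB | gBP.
Unchanged (no nullable symbols): S -> Dg; S -> gg; B -> gg; D -> g; D -> gfS; P -> gg.

S -> g | Dg | Pg | gg; B -> gg | gPg; D -> g | gfS; P -> gB | gg | gBP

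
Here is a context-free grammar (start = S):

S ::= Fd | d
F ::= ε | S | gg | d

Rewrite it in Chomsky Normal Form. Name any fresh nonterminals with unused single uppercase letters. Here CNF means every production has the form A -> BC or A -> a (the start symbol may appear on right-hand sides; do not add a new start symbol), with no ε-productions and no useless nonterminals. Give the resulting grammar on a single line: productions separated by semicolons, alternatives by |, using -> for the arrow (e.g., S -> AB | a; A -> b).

Nullable: {F}; after ε-elimination: S -> d | Fd; F -> S | d | gg.
After unit-elimination: S -> d | Fd; F -> d | Fd | gg.
TERM: introduce A -> d, B -> g and substitute in every rule of length ≥2.

S -> d | FA; A -> d; B -> g; F -> d | BB | FA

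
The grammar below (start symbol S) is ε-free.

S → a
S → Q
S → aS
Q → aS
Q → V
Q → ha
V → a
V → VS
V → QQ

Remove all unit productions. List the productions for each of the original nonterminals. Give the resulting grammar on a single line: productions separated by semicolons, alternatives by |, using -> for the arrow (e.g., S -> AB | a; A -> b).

S -> a | QQ | VS | aS | ha; Q -> a | QQ | VS | aS | ha; V -> a | QQ | VS

Unit productions: Q->V, S->Q.
Unit pairs (A ⇒* B via units): (Q,V), (S,Q), (S,V).
S: inherits non-unit rules of {Q, S, V} → QQ | VS | a | aS | ha.
Q: inherits non-unit rules of {Q, V} → QQ | VS | a | aS | ha.
V: inherits non-unit rules of {V} → QQ | VS | a.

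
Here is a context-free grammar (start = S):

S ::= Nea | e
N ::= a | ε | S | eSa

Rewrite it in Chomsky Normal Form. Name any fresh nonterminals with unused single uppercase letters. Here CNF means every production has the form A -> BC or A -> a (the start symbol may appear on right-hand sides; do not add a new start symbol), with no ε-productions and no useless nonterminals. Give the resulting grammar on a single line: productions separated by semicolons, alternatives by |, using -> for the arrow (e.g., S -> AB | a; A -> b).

Nullable: {N}; after ε-elimination: S -> e | ea | Nea; N -> S | a | eSa.
After unit-elimination: S -> e | ea | Nea; N -> a | e | ea | Nea | eSa.
TERM: introduce B -> a, A -> e and substitute in every rule of length ≥2.
BIN: N -> ASB becomes N -> AC, C -> SB; N -> NAB becomes N -> ND, D -> AB; S -> NAB becomes S -> NE, E -> AB.

S -> e | AB | NE; A -> e; B -> a; C -> SB; D -> AB; E -> AB; N -> a | e | AB | AC | ND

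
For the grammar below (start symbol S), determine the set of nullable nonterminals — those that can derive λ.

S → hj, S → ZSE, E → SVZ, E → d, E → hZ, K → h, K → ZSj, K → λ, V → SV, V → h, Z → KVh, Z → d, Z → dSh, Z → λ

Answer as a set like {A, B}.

Directly nullable (have an ε-rule): {K, Z}.
Not nullable: E, S, V — each has a terminal in every rule's right-hand side or depends on a non-nullable symbol.

{K, Z}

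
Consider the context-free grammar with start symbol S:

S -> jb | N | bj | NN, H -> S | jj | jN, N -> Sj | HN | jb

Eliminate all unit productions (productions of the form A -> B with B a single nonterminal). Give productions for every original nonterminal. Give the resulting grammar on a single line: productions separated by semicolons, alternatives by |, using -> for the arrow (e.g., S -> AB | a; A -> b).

S -> HN | NN | Sj | bj | jb; H -> HN | NN | Sj | bj | jN | jb | jj; N -> HN | Sj | jb

Unit productions: H->S, S->N.
Unit pairs (A ⇒* B via units): (H,N), (H,S), (S,N).
S: inherits non-unit rules of {N, S} → HN | NN | Sj | bj | jb.
H: inherits non-unit rules of {H, N, S} → HN | NN | Sj | bj | jN | jb | jj.
N: inherits non-unit rules of {N} → HN | Sj | jb.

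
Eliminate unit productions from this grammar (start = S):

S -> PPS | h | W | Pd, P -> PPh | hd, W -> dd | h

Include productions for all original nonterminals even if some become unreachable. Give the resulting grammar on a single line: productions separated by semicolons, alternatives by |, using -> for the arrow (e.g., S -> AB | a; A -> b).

Unit productions: S->W.
Unit pairs (A ⇒* B via units): (S,W).
S: inherits non-unit rules of {S, W} → PPS | Pd | dd | h.
P: inherits non-unit rules of {P} → PPh | hd.
W: inherits non-unit rules of {W} → dd | h.

S -> h | Pd | dd | PPS; P -> hd | PPh; W -> h | dd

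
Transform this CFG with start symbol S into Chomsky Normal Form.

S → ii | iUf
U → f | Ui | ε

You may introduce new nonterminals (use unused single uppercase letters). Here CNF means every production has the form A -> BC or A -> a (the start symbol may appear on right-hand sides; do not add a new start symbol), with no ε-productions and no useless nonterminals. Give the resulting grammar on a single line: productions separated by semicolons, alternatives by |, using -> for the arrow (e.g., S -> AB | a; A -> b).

S -> AA | AB | AC; A -> i; B -> f; C -> UB; U -> f | i | UA

Nullable: {U}; after ε-elimination: S -> if | ii | iUf; U -> f | i | Ui.
No unit productions to eliminate.
TERM: introduce B -> f, A -> i and substitute in every rule of length ≥2.
BIN: S -> AUB becomes S -> AC, C -> UB.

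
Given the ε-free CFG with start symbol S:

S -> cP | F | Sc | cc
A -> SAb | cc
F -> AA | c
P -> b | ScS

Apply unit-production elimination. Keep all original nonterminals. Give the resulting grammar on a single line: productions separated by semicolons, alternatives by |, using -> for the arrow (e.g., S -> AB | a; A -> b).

Unit productions: S->F.
Unit pairs (A ⇒* B via units): (S,F).
S: inherits non-unit rules of {F, S} → AA | Sc | c | cP | cc.
A: inherits non-unit rules of {A} → SAb | cc.
F: inherits non-unit rules of {F} → AA | c.
P: inherits non-unit rules of {P} → ScS | b.

S -> c | AA | Sc | cP | cc; A -> cc | SAb; F -> c | AA; P -> b | ScS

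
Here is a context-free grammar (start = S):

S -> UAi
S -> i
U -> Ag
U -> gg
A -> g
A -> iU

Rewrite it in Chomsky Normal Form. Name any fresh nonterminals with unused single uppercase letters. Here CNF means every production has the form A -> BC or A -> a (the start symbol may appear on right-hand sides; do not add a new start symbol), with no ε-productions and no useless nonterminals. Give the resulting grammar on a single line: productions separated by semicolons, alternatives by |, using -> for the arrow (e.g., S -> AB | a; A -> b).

S -> i | UD; A -> g | BU; B -> i; C -> g; D -> AB; U -> AC | CC

No ε-productions.
No unit productions to eliminate.
TERM: introduce C -> g, B -> i and substitute in every rule of length ≥2.
BIN: S -> UAB becomes S -> UD, D -> AB.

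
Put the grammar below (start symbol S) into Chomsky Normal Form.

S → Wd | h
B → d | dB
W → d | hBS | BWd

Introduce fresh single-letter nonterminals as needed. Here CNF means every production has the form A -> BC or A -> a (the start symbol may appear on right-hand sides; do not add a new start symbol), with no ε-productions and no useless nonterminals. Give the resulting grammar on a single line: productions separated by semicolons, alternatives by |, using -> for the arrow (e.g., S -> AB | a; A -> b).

No ε-productions.
No unit productions to eliminate.
TERM: introduce A -> d, C -> h and substitute in every rule of length ≥2.
BIN: W -> BWA becomes W -> BD, D -> WA; W -> CBS becomes W -> CE, E -> BS.

S -> h | WA; A -> d; B -> d | AB; C -> h; D -> WA; E -> BS; W -> d | BD | CE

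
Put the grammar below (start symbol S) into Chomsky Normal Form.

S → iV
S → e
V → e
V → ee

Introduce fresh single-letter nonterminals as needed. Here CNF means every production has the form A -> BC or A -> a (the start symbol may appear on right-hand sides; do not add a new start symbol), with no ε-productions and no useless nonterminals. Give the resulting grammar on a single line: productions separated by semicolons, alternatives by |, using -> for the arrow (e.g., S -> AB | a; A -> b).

S -> e | AV; A -> i; B -> e; V -> e | BB

No ε-productions.
No unit productions to eliminate.
TERM: introduce B -> e, A -> i and substitute in every rule of length ≥2.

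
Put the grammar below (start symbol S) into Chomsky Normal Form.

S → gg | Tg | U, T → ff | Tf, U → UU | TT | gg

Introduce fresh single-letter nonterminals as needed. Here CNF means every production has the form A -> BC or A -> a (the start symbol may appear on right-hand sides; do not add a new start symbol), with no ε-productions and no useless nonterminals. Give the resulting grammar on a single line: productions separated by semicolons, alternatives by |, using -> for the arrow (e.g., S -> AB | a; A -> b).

No ε-productions.
After unit-elimination: S -> TT | Tg | UU | gg; T -> Tf | ff; U -> TT | UU | gg.
TERM: introduce B -> f, A -> g and substitute in every rule of length ≥2.

S -> AA | TA | TT | UU; A -> g; B -> f; T -> BB | TB; U -> AA | TT | UU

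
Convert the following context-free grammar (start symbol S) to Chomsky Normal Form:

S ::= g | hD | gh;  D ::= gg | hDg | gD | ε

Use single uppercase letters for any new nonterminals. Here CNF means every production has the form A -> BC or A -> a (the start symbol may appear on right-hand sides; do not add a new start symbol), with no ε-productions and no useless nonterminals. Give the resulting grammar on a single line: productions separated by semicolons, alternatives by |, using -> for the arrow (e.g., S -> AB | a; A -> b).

Nullable: {D}; after ε-elimination: S -> g | h | gh | hD; D -> g | gD | gg | hg | hDg.
No unit productions to eliminate.
TERM: introduce A -> g, B -> h and substitute in every rule of length ≥2.
BIN: D -> BDA becomes D -> BC, C -> DA.

S -> g | h | AB | BD; A -> g; B -> h; C -> DA; D -> g | AA | AD | BA | BC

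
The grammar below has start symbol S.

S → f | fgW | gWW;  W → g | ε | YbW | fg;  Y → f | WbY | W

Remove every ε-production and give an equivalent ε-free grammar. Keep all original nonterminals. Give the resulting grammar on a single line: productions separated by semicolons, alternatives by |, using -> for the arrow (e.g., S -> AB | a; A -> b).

Nullable set: {W, Y}.
S -> fgW: W nullable, giving fg | fgW.
S -> gWW: W, W nullable, giving g | gW | gWW.
Drop W -> ε.
W -> YbW: Y, W nullable, giving Yb | YbW | b | bW.
Y -> W: W nullable, giving W.
Y -> WbY: W, Y nullable, giving Wb | WbY | b | bY.
Unchanged (no nullable symbols): S -> f; W -> fg; W -> g; Y -> f.

S -> f | g | fg | gW | fgW | gWW; W -> b | g | Yb | bW | fg | YbW; Y -> W | b | f | Wb | bY | WbY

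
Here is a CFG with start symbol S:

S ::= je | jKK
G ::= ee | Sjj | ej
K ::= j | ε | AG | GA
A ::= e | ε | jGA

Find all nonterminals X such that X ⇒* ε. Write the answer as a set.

{A, K}

Directly nullable (have an ε-rule): {A, K}.
Not nullable: G, S — each has a terminal in every rule's right-hand side or depends on a non-nullable symbol.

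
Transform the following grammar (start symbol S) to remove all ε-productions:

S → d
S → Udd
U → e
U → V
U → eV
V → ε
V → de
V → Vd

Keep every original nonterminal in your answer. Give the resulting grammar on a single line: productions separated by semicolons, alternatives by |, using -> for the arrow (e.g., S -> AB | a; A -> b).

Nullable set: {U, V}.
S -> Udd: U nullable, giving Udd | dd.
U -> V: V nullable, giving V.
U -> eV: V nullable, giving e | eV.
Drop V -> ε.
V -> Vd: V nullable, giving Vd | d.
Unchanged (no nullable symbols): S -> d; U -> e; V -> de.

S -> d | dd | Udd; U -> V | e | eV; V -> d | Vd | de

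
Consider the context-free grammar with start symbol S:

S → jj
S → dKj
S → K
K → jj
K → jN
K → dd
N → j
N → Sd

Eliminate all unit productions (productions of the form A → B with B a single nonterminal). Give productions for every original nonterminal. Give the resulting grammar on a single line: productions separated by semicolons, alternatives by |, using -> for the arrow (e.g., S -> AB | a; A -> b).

Unit productions: S->K.
Unit pairs (A ⇒* B via units): (S,K).
S: inherits non-unit rules of {K, S} → dKj | dd | jN | jj.
K: inherits non-unit rules of {K} → dd | jN | jj.
N: inherits non-unit rules of {N} → Sd | j.

S -> dd | jN | jj | dKj; K -> dd | jN | jj; N -> j | Sd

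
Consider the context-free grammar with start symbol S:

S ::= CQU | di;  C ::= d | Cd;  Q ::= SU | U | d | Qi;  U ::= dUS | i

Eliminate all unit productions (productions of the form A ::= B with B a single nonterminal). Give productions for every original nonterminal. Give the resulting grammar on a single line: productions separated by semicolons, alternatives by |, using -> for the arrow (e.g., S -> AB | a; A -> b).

Unit productions: Q->U.
Unit pairs (A ⇒* B via units): (Q,U).
S: inherits non-unit rules of {S} → CQU | di.
C: inherits non-unit rules of {C} → Cd | d.
Q: inherits non-unit rules of {Q, U} → Qi | SU | d | dUS | i.
U: inherits non-unit rules of {U} → dUS | i.

S -> di | CQU; C -> d | Cd; Q -> d | i | Qi | SU | dUS; U -> i | dUS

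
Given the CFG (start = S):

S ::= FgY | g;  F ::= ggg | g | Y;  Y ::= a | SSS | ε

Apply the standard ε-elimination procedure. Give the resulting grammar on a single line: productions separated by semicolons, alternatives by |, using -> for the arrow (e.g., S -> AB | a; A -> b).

Nullable set: {F, Y}.
S -> FgY: F, Y nullable, giving Fg | FgY | g | gY.
F -> Y: Y nullable, giving Y.
Drop Y -> ε.
Unchanged (no nullable symbols): S -> g; F -> g; F -> ggg; Y -> SSS; Y -> a.

S -> g | Fg | gY | FgY; F -> Y | g | ggg; Y -> a | SSS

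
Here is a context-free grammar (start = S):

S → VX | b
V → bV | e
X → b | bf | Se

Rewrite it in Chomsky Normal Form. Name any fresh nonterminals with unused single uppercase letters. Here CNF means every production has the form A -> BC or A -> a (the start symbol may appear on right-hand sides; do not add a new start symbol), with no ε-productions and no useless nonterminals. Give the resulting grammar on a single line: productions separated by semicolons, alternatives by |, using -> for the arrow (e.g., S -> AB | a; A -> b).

No ε-productions.
No unit productions to eliminate.
TERM: introduce A -> b, B -> e, C -> f and substitute in every rule of length ≥2.

S -> b | VX; A -> b; B -> e; C -> f; V -> e | AV; X -> b | AC | SB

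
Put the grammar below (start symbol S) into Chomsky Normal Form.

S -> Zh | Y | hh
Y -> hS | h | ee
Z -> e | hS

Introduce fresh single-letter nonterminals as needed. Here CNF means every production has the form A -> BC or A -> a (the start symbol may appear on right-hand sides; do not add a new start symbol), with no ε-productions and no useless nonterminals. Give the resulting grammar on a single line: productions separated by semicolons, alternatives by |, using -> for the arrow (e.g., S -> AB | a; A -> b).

No ε-productions.
After unit-elimination: S -> h | Zh | ee | hS | hh; Y -> h | ee | hS; Z -> e | hS.
TERM: introduce B -> e, A -> h and substitute in every rule of length ≥2.
Drop unreachable/unproductive: Y.

S -> h | AA | AS | BB | ZA; A -> h; B -> e; Z -> e | AS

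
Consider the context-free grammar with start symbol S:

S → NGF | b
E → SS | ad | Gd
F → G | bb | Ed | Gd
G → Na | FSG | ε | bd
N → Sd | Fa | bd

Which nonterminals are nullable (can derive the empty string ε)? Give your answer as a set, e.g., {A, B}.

{F, G}

Directly nullable (have an ε-rule): {G}.
F is nullable via F -> G (every symbol on the right is already known nullable).
Not nullable: E, N, S — each has a terminal in every rule's right-hand side or depends on a non-nullable symbol.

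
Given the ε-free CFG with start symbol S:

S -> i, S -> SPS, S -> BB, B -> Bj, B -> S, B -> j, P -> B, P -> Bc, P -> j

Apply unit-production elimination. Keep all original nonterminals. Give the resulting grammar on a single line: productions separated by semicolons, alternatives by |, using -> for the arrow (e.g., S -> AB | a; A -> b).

Unit productions: B->S, P->B.
Unit pairs (A ⇒* B via units): (B,S), (P,B), (P,S).
S: inherits non-unit rules of {S} → BB | SPS | i.
B: inherits non-unit rules of {B, S} → BB | Bj | SPS | i | j.
P: inherits non-unit rules of {B, P, S} → BB | Bc | Bj | SPS | i | j.

S -> i | BB | SPS; B -> i | j | BB | Bj | SPS; P -> i | j | BB | Bc | Bj | SPS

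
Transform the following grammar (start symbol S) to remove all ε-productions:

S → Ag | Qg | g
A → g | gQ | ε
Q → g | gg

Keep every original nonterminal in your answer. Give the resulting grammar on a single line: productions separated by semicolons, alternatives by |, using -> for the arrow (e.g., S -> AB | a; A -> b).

S -> g | Ag | Qg; A -> g | gQ; Q -> g | gg

Nullable set: {A}.
S -> Ag: A nullable, giving Ag | g.
Drop A -> ε.
Unchanged (no nullable symbols): S -> Qg; S -> g; A -> g; A -> gQ; Q -> g; Q -> gg.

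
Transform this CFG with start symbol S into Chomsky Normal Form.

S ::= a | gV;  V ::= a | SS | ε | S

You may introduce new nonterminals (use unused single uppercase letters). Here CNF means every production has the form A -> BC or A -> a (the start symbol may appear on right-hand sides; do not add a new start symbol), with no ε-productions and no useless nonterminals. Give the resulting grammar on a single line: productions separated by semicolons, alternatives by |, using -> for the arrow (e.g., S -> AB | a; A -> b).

S -> a | g | AV; A -> g; V -> a | g | AV | SS

Nullable: {V}; after ε-elimination: S -> a | g | gV; V -> S | a | SS.
After unit-elimination: S -> a | g | gV; V -> a | g | SS | gV.
TERM: introduce A -> g and substitute in every rule of length ≥2.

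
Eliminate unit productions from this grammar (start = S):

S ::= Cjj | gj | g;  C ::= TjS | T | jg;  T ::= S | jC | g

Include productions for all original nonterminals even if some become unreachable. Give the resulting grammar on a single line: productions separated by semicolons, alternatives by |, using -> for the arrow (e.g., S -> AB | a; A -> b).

S -> g | gj | Cjj; C -> g | gj | jC | jg | Cjj | TjS; T -> g | gj | jC | Cjj

Unit productions: C->T, T->S.
Unit pairs (A ⇒* B via units): (C,S), (C,T), (T,S).
S: inherits non-unit rules of {S} → Cjj | g | gj.
C: inherits non-unit rules of {C, S, T} → Cjj | TjS | g | gj | jC | jg.
T: inherits non-unit rules of {S, T} → Cjj | g | gj | jC.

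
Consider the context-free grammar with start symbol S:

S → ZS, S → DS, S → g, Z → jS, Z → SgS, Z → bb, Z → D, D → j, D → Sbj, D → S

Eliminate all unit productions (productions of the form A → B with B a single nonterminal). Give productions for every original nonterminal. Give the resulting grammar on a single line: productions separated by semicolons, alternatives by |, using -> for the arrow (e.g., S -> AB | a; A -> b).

Unit productions: D->S, Z->D.
Unit pairs (A ⇒* B via units): (D,S), (Z,D), (Z,S).
S: inherits non-unit rules of {S} → DS | ZS | g.
D: inherits non-unit rules of {D, S} → DS | Sbj | ZS | g | j.
Z: inherits non-unit rules of {D, S, Z} → DS | Sbj | SgS | ZS | bb | g | j | jS.

S -> g | DS | ZS; D -> g | j | DS | ZS | Sbj; Z -> g | j | DS | ZS | bb | jS | Sbj | SgS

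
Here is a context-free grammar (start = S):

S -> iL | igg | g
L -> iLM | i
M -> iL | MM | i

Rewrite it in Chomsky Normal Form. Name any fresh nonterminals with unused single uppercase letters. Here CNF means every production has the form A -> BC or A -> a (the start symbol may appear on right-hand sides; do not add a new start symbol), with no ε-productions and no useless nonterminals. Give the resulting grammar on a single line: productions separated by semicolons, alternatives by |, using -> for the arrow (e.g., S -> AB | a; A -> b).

No ε-productions.
No unit productions to eliminate.
TERM: introduce B -> g, A -> i and substitute in every rule of length ≥2.
BIN: L -> ALM becomes L -> AC, C -> LM; S -> ABB becomes S -> AD, D -> BB.

S -> g | AD | AL; A -> i; B -> g; C -> LM; D -> BB; L -> i | AC; M -> i | AL | MM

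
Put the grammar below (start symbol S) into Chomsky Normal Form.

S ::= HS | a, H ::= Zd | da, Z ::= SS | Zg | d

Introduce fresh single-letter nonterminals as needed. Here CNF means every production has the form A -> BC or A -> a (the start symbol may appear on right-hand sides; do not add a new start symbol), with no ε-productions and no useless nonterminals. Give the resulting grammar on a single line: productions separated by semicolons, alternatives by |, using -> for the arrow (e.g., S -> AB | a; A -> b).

S -> a | HS; A -> d; B -> a; C -> g; H -> AB | ZA; Z -> d | SS | ZC

No ε-productions.
No unit productions to eliminate.
TERM: introduce B -> a, A -> d, C -> g and substitute in every rule of length ≥2.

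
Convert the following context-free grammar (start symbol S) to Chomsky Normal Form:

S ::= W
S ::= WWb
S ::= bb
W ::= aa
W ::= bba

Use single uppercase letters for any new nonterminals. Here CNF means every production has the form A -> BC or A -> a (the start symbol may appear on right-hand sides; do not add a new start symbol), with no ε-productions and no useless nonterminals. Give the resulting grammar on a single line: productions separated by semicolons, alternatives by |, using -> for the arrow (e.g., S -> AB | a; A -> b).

No ε-productions.
After unit-elimination: S -> aa | bb | WWb | bba; W -> aa | bba.
TERM: introduce B -> a, A -> b and substitute in every rule of length ≥2.
BIN: S -> AAB becomes S -> AC, C -> AB; S -> WWA becomes S -> WD, D -> WA; W -> AAB becomes W -> AE, E -> AB.

S -> AA | AC | BB | WD; A -> b; B -> a; C -> AB; D -> WA; E -> AB; W -> AE | BB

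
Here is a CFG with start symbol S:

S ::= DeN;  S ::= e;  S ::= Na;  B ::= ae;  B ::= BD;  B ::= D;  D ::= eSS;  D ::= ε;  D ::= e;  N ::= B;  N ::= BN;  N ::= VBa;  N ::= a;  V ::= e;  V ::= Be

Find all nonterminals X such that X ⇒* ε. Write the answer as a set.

{B, D, N}

Directly nullable (have an ε-rule): {D}.
B is nullable via B -> D (every symbol on the right is already known nullable).
N is nullable via N -> B (every symbol on the right is already known nullable).
Not nullable: S, V — each has a terminal in every rule's right-hand side or depends on a non-nullable symbol.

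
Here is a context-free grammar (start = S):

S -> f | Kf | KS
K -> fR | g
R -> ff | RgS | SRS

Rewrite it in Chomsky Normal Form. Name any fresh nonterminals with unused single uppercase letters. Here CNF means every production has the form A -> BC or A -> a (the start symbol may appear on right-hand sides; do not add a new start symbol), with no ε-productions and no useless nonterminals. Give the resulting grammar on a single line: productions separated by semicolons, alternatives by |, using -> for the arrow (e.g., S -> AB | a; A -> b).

No ε-productions.
No unit productions to eliminate.
TERM: introduce A -> f, B -> g and substitute in every rule of length ≥2.
BIN: R -> RBS becomes R -> RC, C -> BS; R -> SRS becomes R -> SD, D -> RS.

S -> f | KA | KS; A -> f; B -> g; C -> BS; D -> RS; K -> g | AR; R -> AA | RC | SD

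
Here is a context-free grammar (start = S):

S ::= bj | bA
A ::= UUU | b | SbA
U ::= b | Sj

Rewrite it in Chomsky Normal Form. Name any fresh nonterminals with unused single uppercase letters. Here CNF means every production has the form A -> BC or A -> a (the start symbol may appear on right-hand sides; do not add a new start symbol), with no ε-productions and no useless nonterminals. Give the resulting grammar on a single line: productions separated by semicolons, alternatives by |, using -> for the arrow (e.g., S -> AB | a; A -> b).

S -> BA | BC; A -> b | SD | UE; B -> b; C -> j; D -> BA; E -> UU; U -> b | SC

No ε-productions.
No unit productions to eliminate.
TERM: introduce B -> b, C -> j and substitute in every rule of length ≥2.
BIN: A -> SBA becomes A -> SD, D -> BA; A -> UUU becomes A -> UE, E -> UU.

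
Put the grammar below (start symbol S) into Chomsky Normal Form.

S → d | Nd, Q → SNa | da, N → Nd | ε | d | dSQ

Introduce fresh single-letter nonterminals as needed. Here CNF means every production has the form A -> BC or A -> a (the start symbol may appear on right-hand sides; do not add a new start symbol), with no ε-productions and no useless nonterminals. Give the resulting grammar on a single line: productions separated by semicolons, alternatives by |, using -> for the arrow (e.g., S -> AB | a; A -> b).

S -> d | NA; A -> d; B -> a; C -> SQ; D -> NB; N -> d | AC | NA; Q -> AB | SB | SD

Nullable: {N}; after ε-elimination: S -> d | Nd; N -> d | Nd | dSQ; Q -> Sa | da | SNa.
No unit productions to eliminate.
TERM: introduce B -> a, A -> d and substitute in every rule of length ≥2.
BIN: N -> ASQ becomes N -> AC, C -> SQ; Q -> SNB becomes Q -> SD, D -> NB.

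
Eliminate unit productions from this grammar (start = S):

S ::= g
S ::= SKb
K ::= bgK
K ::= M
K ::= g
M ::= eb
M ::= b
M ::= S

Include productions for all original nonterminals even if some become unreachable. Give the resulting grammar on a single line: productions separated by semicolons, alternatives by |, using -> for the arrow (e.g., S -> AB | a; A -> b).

Unit productions: K->M, M->S.
Unit pairs (A ⇒* B via units): (K,M), (K,S), (M,S).
S: inherits non-unit rules of {S} → SKb | g.
K: inherits non-unit rules of {K, M, S} → SKb | b | bgK | eb | g.
M: inherits non-unit rules of {M, S} → SKb | b | eb | g.

S -> g | SKb; K -> b | g | eb | SKb | bgK; M -> b | g | eb | SKb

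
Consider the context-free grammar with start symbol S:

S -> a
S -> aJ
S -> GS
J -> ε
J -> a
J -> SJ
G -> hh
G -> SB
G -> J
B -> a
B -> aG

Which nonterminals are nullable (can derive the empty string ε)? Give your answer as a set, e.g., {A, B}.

Directly nullable (have an ε-rule): {J}.
G is nullable via G -> J (every symbol on the right is already known nullable).
Not nullable: B, S — each has a terminal in every rule's right-hand side or depends on a non-nullable symbol.

{G, J}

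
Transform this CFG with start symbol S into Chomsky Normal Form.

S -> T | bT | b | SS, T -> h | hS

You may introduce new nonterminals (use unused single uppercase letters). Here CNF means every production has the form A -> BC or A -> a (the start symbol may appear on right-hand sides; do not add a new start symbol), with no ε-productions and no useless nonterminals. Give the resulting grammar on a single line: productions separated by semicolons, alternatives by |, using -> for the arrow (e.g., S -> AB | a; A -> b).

No ε-productions.
After unit-elimination: S -> b | h | SS | bT | hS; T -> h | hS.
TERM: introduce A -> b, B -> h and substitute in every rule of length ≥2.

S -> b | h | AT | BS | SS; A -> b; B -> h; T -> h | BS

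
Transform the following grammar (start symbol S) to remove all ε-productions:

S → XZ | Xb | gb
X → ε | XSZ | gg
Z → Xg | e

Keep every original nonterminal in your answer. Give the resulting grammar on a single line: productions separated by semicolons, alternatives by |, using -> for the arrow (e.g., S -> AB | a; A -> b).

S -> Z | b | XZ | Xb | gb; X -> SZ | gg | XSZ; Z -> e | g | Xg

Nullable set: {X}.
S -> XZ: X nullable, giving XZ | Z.
S -> Xb: X nullable, giving Xb | b.
Drop X -> ε.
X -> XSZ: X nullable, giving SZ | XSZ.
Z -> Xg: X nullable, giving Xg | g.
Unchanged (no nullable symbols): S -> gb; X -> gg; Z -> e.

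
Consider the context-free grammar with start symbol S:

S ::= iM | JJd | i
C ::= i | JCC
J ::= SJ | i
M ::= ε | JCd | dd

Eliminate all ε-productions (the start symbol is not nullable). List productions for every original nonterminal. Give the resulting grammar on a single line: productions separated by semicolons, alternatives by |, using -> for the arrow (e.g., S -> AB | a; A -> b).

S -> i | iM | JJd; C -> i | JCC; J -> i | SJ; M -> dd | JCd

Nullable set: {M}.
S -> iM: M nullable, giving i | iM.
Drop M -> ε.
Unchanged (no nullable symbols): S -> JJd; S -> i; C -> JCC; C -> i; J -> SJ; J -> i; M -> JCd; M -> dd.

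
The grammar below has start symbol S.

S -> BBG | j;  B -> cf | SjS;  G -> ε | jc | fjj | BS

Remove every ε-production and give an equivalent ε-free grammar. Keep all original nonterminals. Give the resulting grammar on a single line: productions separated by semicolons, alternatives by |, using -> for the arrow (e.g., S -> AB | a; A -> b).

Nullable set: {G}.
S -> BBG: G nullable, giving BB | BBG.
Drop G -> ε.
Unchanged (no nullable symbols): S -> j; B -> SjS; B -> cf; G -> BS; G -> fjj; G -> jc.

S -> j | BB | BBG; B -> cf | SjS; G -> BS | jc | fjj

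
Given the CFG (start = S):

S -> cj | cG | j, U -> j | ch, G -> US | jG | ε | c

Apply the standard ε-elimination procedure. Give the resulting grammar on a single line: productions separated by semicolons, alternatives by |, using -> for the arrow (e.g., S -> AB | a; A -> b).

S -> c | j | cG | cj; G -> c | j | US | jG; U -> j | ch

Nullable set: {G}.
S -> cG: G nullable, giving c | cG.
Drop G -> ε.
G -> jG: G nullable, giving j | jG.
Unchanged (no nullable symbols): S -> cj; S -> j; G -> US; G -> c; U -> ch; U -> j.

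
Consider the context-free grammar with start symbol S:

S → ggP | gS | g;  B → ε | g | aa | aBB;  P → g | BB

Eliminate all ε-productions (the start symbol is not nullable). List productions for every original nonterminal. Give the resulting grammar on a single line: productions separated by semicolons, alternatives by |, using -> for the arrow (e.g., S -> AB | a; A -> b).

S -> g | gS | gg | ggP; B -> a | g | aB | aa | aBB; P -> B | g | BB

Nullable set: {B, P}.
S -> ggP: P nullable, giving gg | ggP.
Drop B -> ε.
B -> aBB: B, B nullable, giving a | aB | aBB.
P -> BB: B, B nullable, giving B | BB.
Unchanged (no nullable symbols): S -> g; S -> gS; B -> aa; B -> g; P -> g.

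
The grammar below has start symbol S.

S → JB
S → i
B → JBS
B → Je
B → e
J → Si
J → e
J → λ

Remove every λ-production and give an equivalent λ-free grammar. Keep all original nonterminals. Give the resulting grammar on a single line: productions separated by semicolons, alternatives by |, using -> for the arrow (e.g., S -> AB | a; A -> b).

Nullable set: {J}.
S -> JB: J nullable, giving B | JB.
B -> JBS: J nullable, giving BS | JBS.
B -> Je: J nullable, giving Je | e.
Drop J -> λ.
Unchanged (no nullable symbols): S -> i; B -> e; J -> Si; J -> e.

S -> B | i | JB; B -> e | BS | Je | JBS; J -> e | Si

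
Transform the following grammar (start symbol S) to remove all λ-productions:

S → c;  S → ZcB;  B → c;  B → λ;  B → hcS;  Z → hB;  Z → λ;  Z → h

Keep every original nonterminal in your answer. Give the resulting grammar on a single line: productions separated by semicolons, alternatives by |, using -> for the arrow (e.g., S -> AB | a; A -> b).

S -> c | Zc | cB | ZcB; B -> c | hcS; Z -> h | hB

Nullable set: {B, Z}.
S -> ZcB: Z, B nullable, giving Zc | ZcB | c | cB.
Drop B -> λ.
Drop Z -> λ.
Z -> hB: B nullable, giving h | hB.
Unchanged (no nullable symbols): S -> c; B -> c; B -> hcS; Z -> h.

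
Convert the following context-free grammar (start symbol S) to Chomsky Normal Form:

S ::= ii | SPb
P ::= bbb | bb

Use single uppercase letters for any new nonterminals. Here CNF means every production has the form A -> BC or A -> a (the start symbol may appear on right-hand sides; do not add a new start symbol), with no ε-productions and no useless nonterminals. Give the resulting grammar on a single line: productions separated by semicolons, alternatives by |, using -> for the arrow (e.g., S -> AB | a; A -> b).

No ε-productions.
No unit productions to eliminate.
TERM: introduce A -> b, B -> i and substitute in every rule of length ≥2.
BIN: P -> AAA becomes P -> AC, C -> AA; S -> SPA becomes S -> SD, D -> PA.

S -> BB | SD; A -> b; B -> i; C -> AA; D -> PA; P -> AA | AC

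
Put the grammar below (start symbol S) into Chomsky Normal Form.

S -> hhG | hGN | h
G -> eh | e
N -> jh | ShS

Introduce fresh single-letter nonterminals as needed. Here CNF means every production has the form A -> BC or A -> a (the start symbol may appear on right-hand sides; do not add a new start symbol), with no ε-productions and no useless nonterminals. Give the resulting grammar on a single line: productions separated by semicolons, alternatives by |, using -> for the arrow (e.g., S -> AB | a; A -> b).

No ε-productions.
No unit productions to eliminate.
TERM: introduce A -> e, B -> h, C -> j and substitute in every rule of length ≥2.
BIN: N -> SBS becomes N -> SD, D -> BS; S -> BBG becomes S -> BE, E -> BG; S -> BGN becomes S -> BF, F -> GN.

S -> h | BE | BF; A -> e; B -> h; C -> j; D -> BS; E -> BG; F -> GN; G -> e | AB; N -> CB | SD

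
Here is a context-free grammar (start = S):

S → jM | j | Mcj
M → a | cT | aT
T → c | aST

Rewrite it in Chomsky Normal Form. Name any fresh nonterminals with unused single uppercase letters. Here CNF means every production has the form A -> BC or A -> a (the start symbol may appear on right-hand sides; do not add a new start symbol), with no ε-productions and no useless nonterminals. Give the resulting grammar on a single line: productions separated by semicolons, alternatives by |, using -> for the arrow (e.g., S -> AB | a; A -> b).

S -> j | CM | MD; A -> a; B -> c; C -> j; D -> BC; E -> ST; M -> a | AT | BT; T -> c | AE

No ε-productions.
No unit productions to eliminate.
TERM: introduce A -> a, B -> c, C -> j and substitute in every rule of length ≥2.
BIN: S -> MBC becomes S -> MD, D -> BC; T -> AST becomes T -> AE, E -> ST.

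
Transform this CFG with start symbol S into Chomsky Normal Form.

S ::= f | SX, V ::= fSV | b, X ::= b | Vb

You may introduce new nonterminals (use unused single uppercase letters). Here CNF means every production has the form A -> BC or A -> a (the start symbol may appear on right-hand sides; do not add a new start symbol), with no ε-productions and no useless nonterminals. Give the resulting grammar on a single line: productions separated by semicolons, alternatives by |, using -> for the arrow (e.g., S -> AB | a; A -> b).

S -> f | SX; A -> f; B -> b; C -> SV; V -> b | AC; X -> b | VB

No ε-productions.
No unit productions to eliminate.
TERM: introduce B -> b, A -> f and substitute in every rule of length ≥2.
BIN: V -> ASV becomes V -> AC, C -> SV.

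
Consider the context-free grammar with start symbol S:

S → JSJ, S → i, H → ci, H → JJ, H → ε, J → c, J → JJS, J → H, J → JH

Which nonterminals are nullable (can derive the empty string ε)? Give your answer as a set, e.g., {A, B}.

{H, J}

Directly nullable (have an ε-rule): {H}.
J is nullable via J -> H (every symbol on the right is already known nullable).
Not nullable: S — each has a terminal in every rule's right-hand side or depends on a non-nullable symbol.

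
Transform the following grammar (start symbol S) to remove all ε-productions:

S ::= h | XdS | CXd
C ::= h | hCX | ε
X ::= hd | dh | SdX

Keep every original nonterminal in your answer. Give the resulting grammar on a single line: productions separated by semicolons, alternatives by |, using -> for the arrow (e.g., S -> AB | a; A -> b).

Nullable set: {C}.
S -> CXd: C nullable, giving CXd | Xd.
Drop C -> ε.
C -> hCX: C nullable, giving hCX | hX.
Unchanged (no nullable symbols): S -> XdS; S -> h; C -> h; X -> SdX; X -> dh; X -> hd.

S -> h | Xd | CXd | XdS; C -> h | hX | hCX; X -> dh | hd | SdX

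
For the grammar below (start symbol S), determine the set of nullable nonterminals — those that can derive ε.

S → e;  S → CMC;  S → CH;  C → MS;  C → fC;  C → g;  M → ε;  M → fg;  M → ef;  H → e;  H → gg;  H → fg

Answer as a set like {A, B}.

{M}

Directly nullable (have an ε-rule): {M}.
Not nullable: C, H, S — each has a terminal in every rule's right-hand side or depends on a non-nullable symbol.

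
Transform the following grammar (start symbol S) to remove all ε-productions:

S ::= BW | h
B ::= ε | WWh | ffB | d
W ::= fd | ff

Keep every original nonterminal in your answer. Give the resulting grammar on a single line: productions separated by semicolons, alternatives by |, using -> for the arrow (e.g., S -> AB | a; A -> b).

Nullable set: {B}.
S -> BW: B nullable, giving BW | W.
Drop B -> ε.
B -> ffB: B nullable, giving ff | ffB.
Unchanged (no nullable symbols): S -> h; B -> WWh; B -> d; W -> fd; W -> ff.

S -> W | h | BW; B -> d | ff | WWh | ffB; W -> fd | ff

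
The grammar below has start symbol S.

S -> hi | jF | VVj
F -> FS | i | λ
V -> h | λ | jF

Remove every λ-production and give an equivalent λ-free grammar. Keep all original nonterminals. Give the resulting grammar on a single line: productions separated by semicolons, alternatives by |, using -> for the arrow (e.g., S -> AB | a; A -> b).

S -> j | Vj | hi | jF | VVj; F -> S | i | FS; V -> h | j | jF

Nullable set: {F, V}.
S -> VVj: V, V nullable, giving VVj | Vj | j.
S -> jF: F nullable, giving j | jF.
Drop F -> λ.
F -> FS: F nullable, giving FS | S.
Drop V -> λ.
V -> jF: F nullable, giving j | jF.
Unchanged (no nullable symbols): S -> hi; F -> i; V -> h.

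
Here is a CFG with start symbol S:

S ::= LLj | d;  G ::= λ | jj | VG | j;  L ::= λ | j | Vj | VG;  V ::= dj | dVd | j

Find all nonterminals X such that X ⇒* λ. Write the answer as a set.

{G, L}

Directly nullable (have an ε-rule): {G, L}.
Not nullable: S, V — each has a terminal in every rule's right-hand side or depends on a non-nullable symbol.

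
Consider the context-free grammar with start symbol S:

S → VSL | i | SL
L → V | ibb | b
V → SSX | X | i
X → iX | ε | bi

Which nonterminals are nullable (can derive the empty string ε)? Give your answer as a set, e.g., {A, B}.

{L, V, X}

Directly nullable (have an ε-rule): {X}.
V is nullable via V -> X (every symbol on the right is already known nullable).
L is nullable via L -> V (every symbol on the right is already known nullable).
Not nullable: S — each has a terminal in every rule's right-hand side or depends on a non-nullable symbol.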